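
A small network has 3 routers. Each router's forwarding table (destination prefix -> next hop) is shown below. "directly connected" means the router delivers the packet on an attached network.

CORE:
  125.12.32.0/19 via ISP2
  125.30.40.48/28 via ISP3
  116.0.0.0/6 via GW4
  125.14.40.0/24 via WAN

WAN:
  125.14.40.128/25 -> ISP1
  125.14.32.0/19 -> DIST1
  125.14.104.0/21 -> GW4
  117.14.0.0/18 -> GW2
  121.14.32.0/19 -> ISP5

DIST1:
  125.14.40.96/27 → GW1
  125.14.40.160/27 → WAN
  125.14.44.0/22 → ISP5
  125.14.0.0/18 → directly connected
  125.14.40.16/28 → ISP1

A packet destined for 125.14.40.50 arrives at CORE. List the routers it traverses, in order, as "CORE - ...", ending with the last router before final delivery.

CORE - WAN - DIST1

At CORE: longest match for 125.14.40.50 is 125.14.40.0/24 -> WAN
At WAN: longest match for 125.14.40.50 is 125.14.32.0/19 -> DIST1
At DIST1: longest match for 125.14.40.50 is 125.14.0.0/18 -> directly connected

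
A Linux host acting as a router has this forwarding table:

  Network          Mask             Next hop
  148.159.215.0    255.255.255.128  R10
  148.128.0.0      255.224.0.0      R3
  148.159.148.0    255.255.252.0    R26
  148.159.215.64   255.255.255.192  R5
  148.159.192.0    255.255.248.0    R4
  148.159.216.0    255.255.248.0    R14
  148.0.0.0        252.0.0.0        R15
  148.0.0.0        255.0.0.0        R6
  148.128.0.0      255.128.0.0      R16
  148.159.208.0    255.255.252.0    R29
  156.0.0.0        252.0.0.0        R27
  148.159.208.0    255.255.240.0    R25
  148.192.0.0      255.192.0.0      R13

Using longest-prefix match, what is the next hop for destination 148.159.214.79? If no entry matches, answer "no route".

R25

Routes whose prefix contains 148.159.214.79:
  148.0.0.0/6 (148.0.0.0 - 151.255.255.255) -> R15
  148.0.0.0/8 (148.0.0.0 - 148.255.255.255) -> R6
  148.128.0.0/9 (148.128.0.0 - 148.255.255.255) -> R16
  148.128.0.0/11 (148.128.0.0 - 148.159.255.255) -> R3
  148.159.208.0/20 (148.159.208.0 - 148.159.223.255) -> R25
More-specific entries that do NOT match:
  148.159.215.64/26 (148.159.215.64 - 148.159.215.127) does not contain 148.159.214.79
  148.159.215.0/25 (148.159.215.0 - 148.159.215.127) does not contain 148.159.214.79
  148.159.148.0/22 (148.159.148.0 - 148.159.151.255) does not contain 148.159.214.79
  148.159.208.0/22 (148.159.208.0 - 148.159.211.255) does not contain 148.159.214.79
  148.159.192.0/21 (148.159.192.0 - 148.159.199.255) does not contain 148.159.214.79
  148.159.216.0/21 (148.159.216.0 - 148.159.223.255) does not contain 148.159.214.79
Longest matching prefix is /20 -> next hop R25.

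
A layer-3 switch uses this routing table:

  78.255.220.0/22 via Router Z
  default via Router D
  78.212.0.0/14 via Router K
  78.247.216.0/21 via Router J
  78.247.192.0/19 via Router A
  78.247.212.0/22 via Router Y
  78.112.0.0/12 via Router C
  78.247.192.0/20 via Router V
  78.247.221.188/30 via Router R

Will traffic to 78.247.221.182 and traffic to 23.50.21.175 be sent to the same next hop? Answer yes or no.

78.247.221.182: longest match 78.247.216.0/21 -> Router J
23.50.21.175: longest match 0.0.0.0/0 -> Router D

no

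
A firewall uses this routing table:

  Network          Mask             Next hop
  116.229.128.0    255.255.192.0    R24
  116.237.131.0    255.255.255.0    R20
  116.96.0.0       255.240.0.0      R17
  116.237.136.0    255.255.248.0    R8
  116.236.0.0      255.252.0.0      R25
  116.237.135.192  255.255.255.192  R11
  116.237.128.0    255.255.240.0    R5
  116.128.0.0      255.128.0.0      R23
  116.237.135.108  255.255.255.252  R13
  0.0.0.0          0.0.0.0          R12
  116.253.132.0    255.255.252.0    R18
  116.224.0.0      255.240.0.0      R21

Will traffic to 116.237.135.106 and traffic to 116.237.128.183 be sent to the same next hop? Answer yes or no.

yes

116.237.135.106: longest match 116.237.128.0/20 -> R5
116.237.128.183: longest match 116.237.128.0/20 -> R5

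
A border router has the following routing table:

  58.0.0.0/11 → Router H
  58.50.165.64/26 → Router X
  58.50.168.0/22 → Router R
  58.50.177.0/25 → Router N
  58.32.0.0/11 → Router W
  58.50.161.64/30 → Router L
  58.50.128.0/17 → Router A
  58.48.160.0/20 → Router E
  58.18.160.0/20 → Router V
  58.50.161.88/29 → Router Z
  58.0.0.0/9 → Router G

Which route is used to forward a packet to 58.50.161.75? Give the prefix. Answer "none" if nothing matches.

58.50.128.0/17

Entries matching 58.50.161.75:
  58.0.0.0/9 (58.0.0.0 - 58.127.255.255)
  58.32.0.0/11 (58.32.0.0 - 58.63.255.255)
  58.50.128.0/17 (58.50.128.0 - 58.50.255.255)
Most specific is 58.50.128.0/17.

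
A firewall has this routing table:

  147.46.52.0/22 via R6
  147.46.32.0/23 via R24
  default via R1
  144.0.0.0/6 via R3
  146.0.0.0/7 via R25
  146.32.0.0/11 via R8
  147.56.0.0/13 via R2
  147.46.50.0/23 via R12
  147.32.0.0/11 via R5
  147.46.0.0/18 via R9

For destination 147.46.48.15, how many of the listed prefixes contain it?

5

Prefixes containing 147.46.48.15:
  0.0.0.0/0 (default, matches everything)
  144.0.0.0/6 (144.0.0.0 - 147.255.255.255)
  146.0.0.0/7 (146.0.0.0 - 147.255.255.255)
  147.32.0.0/11 (147.32.0.0 - 147.63.255.255)
  147.46.0.0/18 (147.46.0.0 - 147.46.63.255)
Total matching entries: 5.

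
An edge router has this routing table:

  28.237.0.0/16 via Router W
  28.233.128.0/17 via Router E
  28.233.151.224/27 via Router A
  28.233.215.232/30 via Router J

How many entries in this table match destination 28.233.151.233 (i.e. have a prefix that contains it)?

2

Prefixes containing 28.233.151.233:
  28.233.128.0/17 (28.233.128.0 - 28.233.255.255)
  28.233.151.224/27 (28.233.151.224 - 28.233.151.255)
Total matching entries: 2.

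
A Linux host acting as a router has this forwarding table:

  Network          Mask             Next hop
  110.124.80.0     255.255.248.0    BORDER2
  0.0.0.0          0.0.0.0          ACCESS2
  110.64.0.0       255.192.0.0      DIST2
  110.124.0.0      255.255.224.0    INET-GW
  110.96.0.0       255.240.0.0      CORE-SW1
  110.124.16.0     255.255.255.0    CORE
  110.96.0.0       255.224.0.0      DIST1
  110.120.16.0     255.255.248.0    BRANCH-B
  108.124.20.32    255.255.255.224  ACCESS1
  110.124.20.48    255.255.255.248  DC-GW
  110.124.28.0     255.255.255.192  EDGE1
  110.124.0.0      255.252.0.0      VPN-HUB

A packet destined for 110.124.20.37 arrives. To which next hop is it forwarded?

Routes whose prefix contains 110.124.20.37:
  0.0.0.0/0 (default, matches everything) -> ACCESS2
  110.64.0.0/10 (110.64.0.0 - 110.127.255.255) -> DIST2
  110.96.0.0/11 (110.96.0.0 - 110.127.255.255) -> DIST1
  110.124.0.0/14 (110.124.0.0 - 110.127.255.255) -> VPN-HUB
  110.124.0.0/19 (110.124.0.0 - 110.124.31.255) -> INET-GW
More-specific entries that do NOT match:
  110.124.20.48/29 (110.124.20.48 - 110.124.20.55) does not contain 110.124.20.37
  108.124.20.32/27 (108.124.20.32 - 108.124.20.63) does not contain 110.124.20.37
  110.124.28.0/26 (110.124.28.0 - 110.124.28.63) does not contain 110.124.20.37
  110.124.16.0/24 (110.124.16.0 - 110.124.16.255) does not contain 110.124.20.37
  110.124.80.0/21 (110.124.80.0 - 110.124.87.255) does not contain 110.124.20.37
  110.120.16.0/21 (110.120.16.0 - 110.120.23.255) does not contain 110.124.20.37
Longest matching prefix is /19 -> next hop INET-GW.

INET-GW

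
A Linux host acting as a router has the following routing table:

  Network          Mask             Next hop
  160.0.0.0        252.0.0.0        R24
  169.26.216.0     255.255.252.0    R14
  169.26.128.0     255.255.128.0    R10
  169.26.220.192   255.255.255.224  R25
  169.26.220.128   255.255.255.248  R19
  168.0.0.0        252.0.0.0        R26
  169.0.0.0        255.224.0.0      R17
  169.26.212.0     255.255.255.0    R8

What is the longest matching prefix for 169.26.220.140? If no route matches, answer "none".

169.26.128.0/17

Entries matching 169.26.220.140:
  168.0.0.0/6 (168.0.0.0 - 171.255.255.255)
  169.0.0.0/11 (169.0.0.0 - 169.31.255.255)
  169.26.128.0/17 (169.26.128.0 - 169.26.255.255)
Most specific is 169.26.128.0/17.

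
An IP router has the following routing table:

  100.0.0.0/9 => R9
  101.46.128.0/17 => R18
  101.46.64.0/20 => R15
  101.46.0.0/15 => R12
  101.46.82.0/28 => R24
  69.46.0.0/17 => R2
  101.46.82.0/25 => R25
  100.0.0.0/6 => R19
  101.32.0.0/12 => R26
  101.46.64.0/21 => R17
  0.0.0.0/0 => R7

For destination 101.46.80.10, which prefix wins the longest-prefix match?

101.46.0.0/15

Entries matching 101.46.80.10:
  0.0.0.0/0 (default, matches everything)
  100.0.0.0/6 (100.0.0.0 - 103.255.255.255)
  101.32.0.0/12 (101.32.0.0 - 101.47.255.255)
  101.46.0.0/15 (101.46.0.0 - 101.47.255.255)
Most specific is 101.46.0.0/15.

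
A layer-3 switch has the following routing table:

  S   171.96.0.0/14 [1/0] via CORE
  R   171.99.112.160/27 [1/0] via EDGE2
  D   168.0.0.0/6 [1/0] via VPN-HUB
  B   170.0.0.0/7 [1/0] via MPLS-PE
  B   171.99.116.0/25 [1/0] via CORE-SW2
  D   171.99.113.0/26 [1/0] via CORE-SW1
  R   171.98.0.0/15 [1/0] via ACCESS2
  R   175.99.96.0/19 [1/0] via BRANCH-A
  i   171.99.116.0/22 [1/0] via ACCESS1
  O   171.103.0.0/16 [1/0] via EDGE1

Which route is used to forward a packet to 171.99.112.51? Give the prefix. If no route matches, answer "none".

Entries matching 171.99.112.51:
  168.0.0.0/6 (168.0.0.0 - 171.255.255.255)
  170.0.0.0/7 (170.0.0.0 - 171.255.255.255)
  171.96.0.0/14 (171.96.0.0 - 171.99.255.255)
  171.98.0.0/15 (171.98.0.0 - 171.99.255.255)
Most specific is 171.98.0.0/15.

171.98.0.0/15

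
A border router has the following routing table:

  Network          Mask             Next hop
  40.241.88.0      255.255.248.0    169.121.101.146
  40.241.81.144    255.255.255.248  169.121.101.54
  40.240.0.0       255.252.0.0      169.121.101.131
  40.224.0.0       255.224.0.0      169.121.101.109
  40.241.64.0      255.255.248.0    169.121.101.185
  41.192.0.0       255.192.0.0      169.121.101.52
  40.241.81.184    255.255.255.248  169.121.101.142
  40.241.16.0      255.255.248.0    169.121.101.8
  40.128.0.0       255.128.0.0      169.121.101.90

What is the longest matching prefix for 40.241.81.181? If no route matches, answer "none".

Entries matching 40.241.81.181:
  40.128.0.0/9 (40.128.0.0 - 40.255.255.255)
  40.224.0.0/11 (40.224.0.0 - 40.255.255.255)
  40.240.0.0/14 (40.240.0.0 - 40.243.255.255)
Most specific is 40.240.0.0/14.

40.240.0.0/14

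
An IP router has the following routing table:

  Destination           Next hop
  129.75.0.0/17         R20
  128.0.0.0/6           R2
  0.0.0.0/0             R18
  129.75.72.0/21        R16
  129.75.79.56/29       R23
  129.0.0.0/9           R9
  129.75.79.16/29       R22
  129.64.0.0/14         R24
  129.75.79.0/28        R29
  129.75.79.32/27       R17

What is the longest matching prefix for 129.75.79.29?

129.75.72.0/21

Entries matching 129.75.79.29:
  0.0.0.0/0 (default, matches everything)
  128.0.0.0/6 (128.0.0.0 - 131.255.255.255)
  129.0.0.0/9 (129.0.0.0 - 129.127.255.255)
  129.75.0.0/17 (129.75.0.0 - 129.75.127.255)
  129.75.72.0/21 (129.75.72.0 - 129.75.79.255)
Most specific is 129.75.72.0/21.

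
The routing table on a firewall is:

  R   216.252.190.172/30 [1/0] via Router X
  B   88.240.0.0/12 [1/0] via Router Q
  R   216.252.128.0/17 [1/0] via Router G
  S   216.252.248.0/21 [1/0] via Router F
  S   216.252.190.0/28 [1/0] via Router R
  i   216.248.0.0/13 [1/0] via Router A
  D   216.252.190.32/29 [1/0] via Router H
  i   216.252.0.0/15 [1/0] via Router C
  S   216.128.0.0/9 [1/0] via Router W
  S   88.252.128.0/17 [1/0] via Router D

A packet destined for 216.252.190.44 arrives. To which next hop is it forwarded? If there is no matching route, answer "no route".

Routes whose prefix contains 216.252.190.44:
  216.128.0.0/9 (216.128.0.0 - 216.255.255.255) -> Router W
  216.248.0.0/13 (216.248.0.0 - 216.255.255.255) -> Router A
  216.252.0.0/15 (216.252.0.0 - 216.253.255.255) -> Router C
  216.252.128.0/17 (216.252.128.0 - 216.252.255.255) -> Router G
More-specific entries that do NOT match:
  216.252.190.172/30 (216.252.190.172 - 216.252.190.175) does not contain 216.252.190.44
  216.252.190.32/29 (216.252.190.32 - 216.252.190.39) does not contain 216.252.190.44
  216.252.190.0/28 (216.252.190.0 - 216.252.190.15) does not contain 216.252.190.44
  216.252.248.0/21 (216.252.248.0 - 216.252.255.255) does not contain 216.252.190.44
Longest matching prefix is /17 -> next hop Router G.

Router G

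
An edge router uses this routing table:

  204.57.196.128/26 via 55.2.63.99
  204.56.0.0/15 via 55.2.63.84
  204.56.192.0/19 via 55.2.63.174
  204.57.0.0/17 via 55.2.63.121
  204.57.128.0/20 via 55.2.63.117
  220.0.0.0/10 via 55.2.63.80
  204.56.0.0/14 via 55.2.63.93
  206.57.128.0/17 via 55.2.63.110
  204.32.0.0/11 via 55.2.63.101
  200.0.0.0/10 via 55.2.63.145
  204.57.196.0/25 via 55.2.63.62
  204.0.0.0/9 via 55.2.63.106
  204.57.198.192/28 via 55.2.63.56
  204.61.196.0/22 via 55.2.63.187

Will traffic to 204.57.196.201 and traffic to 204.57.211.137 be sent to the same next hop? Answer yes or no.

204.57.196.201: longest match 204.56.0.0/15 -> 55.2.63.84
204.57.211.137: longest match 204.56.0.0/15 -> 55.2.63.84

yes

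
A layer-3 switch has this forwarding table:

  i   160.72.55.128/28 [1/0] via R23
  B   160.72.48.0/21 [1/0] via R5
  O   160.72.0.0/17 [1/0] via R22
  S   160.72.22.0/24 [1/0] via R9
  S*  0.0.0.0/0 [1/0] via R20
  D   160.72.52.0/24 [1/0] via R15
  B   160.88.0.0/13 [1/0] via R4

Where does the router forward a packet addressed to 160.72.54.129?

R5

Routes whose prefix contains 160.72.54.129:
  0.0.0.0/0 (default, matches everything) -> R20
  160.72.0.0/17 (160.72.0.0 - 160.72.127.255) -> R22
  160.72.48.0/21 (160.72.48.0 - 160.72.55.255) -> R5
More-specific entries that do NOT match:
  160.72.55.128/28 (160.72.55.128 - 160.72.55.143) does not contain 160.72.54.129
  160.72.22.0/24 (160.72.22.0 - 160.72.22.255) does not contain 160.72.54.129
  160.72.52.0/24 (160.72.52.0 - 160.72.52.255) does not contain 160.72.54.129
Longest matching prefix is /21 -> next hop R5.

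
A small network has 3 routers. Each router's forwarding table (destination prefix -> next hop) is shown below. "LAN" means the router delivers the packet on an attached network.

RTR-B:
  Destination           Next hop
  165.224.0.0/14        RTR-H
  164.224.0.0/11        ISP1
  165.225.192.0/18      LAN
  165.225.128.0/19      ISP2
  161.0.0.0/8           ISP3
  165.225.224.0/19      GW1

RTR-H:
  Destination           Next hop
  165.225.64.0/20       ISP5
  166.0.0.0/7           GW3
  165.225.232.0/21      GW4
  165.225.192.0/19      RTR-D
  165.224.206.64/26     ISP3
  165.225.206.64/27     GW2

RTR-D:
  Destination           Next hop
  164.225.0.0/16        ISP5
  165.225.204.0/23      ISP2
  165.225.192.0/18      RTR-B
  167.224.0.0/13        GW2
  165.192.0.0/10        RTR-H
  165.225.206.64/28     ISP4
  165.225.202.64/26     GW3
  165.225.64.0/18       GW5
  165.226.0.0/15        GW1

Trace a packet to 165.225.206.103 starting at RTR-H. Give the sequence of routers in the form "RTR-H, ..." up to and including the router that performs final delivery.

RTR-H, RTR-D, RTR-B

At RTR-H: longest match for 165.225.206.103 is 165.225.192.0/19 -> RTR-D
At RTR-D: longest match for 165.225.206.103 is 165.225.192.0/18 -> RTR-B
At RTR-B: longest match for 165.225.206.103 is 165.225.192.0/18 -> LAN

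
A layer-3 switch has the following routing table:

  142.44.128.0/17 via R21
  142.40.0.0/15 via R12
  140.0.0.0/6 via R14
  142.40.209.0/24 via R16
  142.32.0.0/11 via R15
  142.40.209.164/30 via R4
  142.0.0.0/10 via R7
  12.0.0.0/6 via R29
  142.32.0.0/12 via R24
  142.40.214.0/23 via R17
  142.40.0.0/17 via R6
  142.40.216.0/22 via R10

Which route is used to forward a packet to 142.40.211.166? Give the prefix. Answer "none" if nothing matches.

142.40.0.0/15

Entries matching 142.40.211.166:
  140.0.0.0/6 (140.0.0.0 - 143.255.255.255)
  142.0.0.0/10 (142.0.0.0 - 142.63.255.255)
  142.32.0.0/11 (142.32.0.0 - 142.63.255.255)
  142.32.0.0/12 (142.32.0.0 - 142.47.255.255)
  142.40.0.0/15 (142.40.0.0 - 142.41.255.255)
Most specific is 142.40.0.0/15.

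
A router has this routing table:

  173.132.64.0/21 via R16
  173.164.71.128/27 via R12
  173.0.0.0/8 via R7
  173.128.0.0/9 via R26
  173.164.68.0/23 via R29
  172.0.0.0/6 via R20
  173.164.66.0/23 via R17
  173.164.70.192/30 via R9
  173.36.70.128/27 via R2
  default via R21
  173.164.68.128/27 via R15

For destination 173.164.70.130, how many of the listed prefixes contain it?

Prefixes containing 173.164.70.130:
  0.0.0.0/0 (default, matches everything)
  172.0.0.0/6 (172.0.0.0 - 175.255.255.255)
  173.0.0.0/8 (173.0.0.0 - 173.255.255.255)
  173.128.0.0/9 (173.128.0.0 - 173.255.255.255)
Total matching entries: 4.

4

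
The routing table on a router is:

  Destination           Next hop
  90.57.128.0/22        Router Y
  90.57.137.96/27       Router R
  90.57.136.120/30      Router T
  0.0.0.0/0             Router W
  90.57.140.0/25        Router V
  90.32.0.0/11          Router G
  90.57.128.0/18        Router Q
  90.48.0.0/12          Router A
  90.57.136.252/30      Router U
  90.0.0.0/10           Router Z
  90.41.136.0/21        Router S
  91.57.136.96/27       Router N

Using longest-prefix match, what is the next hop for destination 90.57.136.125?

Router Q

Routes whose prefix contains 90.57.136.125:
  0.0.0.0/0 (default, matches everything) -> Router W
  90.0.0.0/10 (90.0.0.0 - 90.63.255.255) -> Router Z
  90.32.0.0/11 (90.32.0.0 - 90.63.255.255) -> Router G
  90.48.0.0/12 (90.48.0.0 - 90.63.255.255) -> Router A
  90.57.128.0/18 (90.57.128.0 - 90.57.191.255) -> Router Q
More-specific entries that do NOT match:
  90.57.136.120/30 (90.57.136.120 - 90.57.136.123) does not contain 90.57.136.125
  90.57.136.252/30 (90.57.136.252 - 90.57.136.255) does not contain 90.57.136.125
  90.57.137.96/27 (90.57.137.96 - 90.57.137.127) does not contain 90.57.136.125
  91.57.136.96/27 (91.57.136.96 - 91.57.136.127) does not contain 90.57.136.125
  90.57.140.0/25 (90.57.140.0 - 90.57.140.127) does not contain 90.57.136.125
  90.57.128.0/22 (90.57.128.0 - 90.57.131.255) does not contain 90.57.136.125
  90.41.136.0/21 (90.41.136.0 - 90.41.143.255) does not contain 90.57.136.125
Longest matching prefix is /18 -> next hop Router Q.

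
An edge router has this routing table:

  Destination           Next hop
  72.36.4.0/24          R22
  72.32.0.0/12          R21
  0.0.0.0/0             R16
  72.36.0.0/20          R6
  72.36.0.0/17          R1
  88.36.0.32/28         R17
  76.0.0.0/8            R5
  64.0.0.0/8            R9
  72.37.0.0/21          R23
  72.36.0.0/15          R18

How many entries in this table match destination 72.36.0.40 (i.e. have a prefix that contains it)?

Prefixes containing 72.36.0.40:
  0.0.0.0/0 (default, matches everything)
  72.32.0.0/12 (72.32.0.0 - 72.47.255.255)
  72.36.0.0/15 (72.36.0.0 - 72.37.255.255)
  72.36.0.0/17 (72.36.0.0 - 72.36.127.255)
  72.36.0.0/20 (72.36.0.0 - 72.36.15.255)
Total matching entries: 5.

5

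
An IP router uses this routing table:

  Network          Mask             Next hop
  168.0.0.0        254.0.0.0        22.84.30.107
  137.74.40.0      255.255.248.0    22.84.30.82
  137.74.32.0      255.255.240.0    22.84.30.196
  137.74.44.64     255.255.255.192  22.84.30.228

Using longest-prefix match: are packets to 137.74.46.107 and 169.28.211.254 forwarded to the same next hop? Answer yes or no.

no

137.74.46.107: longest match 137.74.40.0/21 -> 22.84.30.82
169.28.211.254: longest match 168.0.0.0/7 -> 22.84.30.107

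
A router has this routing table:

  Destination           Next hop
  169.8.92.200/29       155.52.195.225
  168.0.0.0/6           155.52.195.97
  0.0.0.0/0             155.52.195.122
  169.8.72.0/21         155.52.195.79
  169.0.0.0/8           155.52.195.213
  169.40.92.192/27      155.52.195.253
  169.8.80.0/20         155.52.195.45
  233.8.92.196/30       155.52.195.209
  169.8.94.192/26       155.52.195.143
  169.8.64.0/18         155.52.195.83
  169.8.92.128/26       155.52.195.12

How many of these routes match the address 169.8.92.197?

5

Prefixes containing 169.8.92.197:
  0.0.0.0/0 (default, matches everything)
  168.0.0.0/6 (168.0.0.0 - 171.255.255.255)
  169.0.0.0/8 (169.0.0.0 - 169.255.255.255)
  169.8.64.0/18 (169.8.64.0 - 169.8.127.255)
  169.8.80.0/20 (169.8.80.0 - 169.8.95.255)
Total matching entries: 5.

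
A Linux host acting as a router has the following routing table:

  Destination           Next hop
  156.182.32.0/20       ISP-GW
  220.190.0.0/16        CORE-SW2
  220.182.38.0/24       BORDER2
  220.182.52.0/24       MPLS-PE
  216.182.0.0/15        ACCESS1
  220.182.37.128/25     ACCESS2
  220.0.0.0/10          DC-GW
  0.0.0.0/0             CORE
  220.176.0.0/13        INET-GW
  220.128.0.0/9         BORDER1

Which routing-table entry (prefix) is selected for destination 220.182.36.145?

220.176.0.0/13

Entries matching 220.182.36.145:
  0.0.0.0/0 (default, matches everything)
  220.128.0.0/9 (220.128.0.0 - 220.255.255.255)
  220.176.0.0/13 (220.176.0.0 - 220.183.255.255)
Most specific is 220.176.0.0/13.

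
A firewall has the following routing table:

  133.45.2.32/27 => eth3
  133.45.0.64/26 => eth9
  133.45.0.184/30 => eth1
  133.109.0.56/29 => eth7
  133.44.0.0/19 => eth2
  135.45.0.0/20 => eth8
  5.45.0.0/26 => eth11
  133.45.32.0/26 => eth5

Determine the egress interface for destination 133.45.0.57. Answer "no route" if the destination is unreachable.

no route

No entry's prefix contains 133.45.0.57; there is no default route.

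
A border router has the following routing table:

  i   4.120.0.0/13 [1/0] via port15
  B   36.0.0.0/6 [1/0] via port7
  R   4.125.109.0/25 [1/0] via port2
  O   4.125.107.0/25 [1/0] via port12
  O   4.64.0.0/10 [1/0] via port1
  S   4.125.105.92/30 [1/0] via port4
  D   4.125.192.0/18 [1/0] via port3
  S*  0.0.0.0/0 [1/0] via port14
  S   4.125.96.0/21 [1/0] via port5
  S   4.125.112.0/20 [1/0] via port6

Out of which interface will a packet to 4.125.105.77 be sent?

Routes whose prefix contains 4.125.105.77:
  0.0.0.0/0 (default, matches everything) -> port14
  4.64.0.0/10 (4.64.0.0 - 4.127.255.255) -> port1
  4.120.0.0/13 (4.120.0.0 - 4.127.255.255) -> port15
More-specific entries that do NOT match:
  4.125.105.92/30 (4.125.105.92 - 4.125.105.95) does not contain 4.125.105.77
  4.125.109.0/25 (4.125.109.0 - 4.125.109.127) does not contain 4.125.105.77
  4.125.107.0/25 (4.125.107.0 - 4.125.107.127) does not contain 4.125.105.77
  4.125.96.0/21 (4.125.96.0 - 4.125.103.255) does not contain 4.125.105.77
  4.125.112.0/20 (4.125.112.0 - 4.125.127.255) does not contain 4.125.105.77
  4.125.192.0/18 (4.125.192.0 - 4.125.255.255) does not contain 4.125.105.77
Longest matching prefix is /13 -> interface port15.

port15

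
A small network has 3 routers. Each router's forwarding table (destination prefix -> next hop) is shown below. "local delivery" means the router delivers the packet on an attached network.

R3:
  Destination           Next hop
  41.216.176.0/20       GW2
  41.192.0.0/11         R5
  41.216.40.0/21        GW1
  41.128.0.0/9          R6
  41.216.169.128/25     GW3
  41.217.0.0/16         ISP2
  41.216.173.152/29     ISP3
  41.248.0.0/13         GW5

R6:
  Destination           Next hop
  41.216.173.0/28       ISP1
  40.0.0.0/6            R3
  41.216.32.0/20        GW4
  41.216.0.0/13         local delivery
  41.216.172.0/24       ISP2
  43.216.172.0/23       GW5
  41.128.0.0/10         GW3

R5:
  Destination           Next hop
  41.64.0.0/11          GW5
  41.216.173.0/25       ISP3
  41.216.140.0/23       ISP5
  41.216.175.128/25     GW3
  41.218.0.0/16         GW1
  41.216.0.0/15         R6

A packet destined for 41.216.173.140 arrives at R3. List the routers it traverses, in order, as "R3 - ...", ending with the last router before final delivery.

R3 - R5 - R6

At R3: longest match for 41.216.173.140 is 41.192.0.0/11 -> R5
At R5: longest match for 41.216.173.140 is 41.216.0.0/15 -> R6
At R6: longest match for 41.216.173.140 is 41.216.0.0/13 -> local delivery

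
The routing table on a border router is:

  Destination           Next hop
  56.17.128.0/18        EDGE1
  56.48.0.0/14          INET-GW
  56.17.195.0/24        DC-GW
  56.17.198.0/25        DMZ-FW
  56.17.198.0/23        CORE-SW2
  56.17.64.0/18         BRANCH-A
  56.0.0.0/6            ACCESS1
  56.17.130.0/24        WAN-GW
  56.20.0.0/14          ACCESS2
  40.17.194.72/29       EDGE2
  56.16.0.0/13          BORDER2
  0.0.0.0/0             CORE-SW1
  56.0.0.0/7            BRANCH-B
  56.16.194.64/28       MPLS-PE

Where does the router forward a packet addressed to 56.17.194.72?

Routes whose prefix contains 56.17.194.72:
  0.0.0.0/0 (default, matches everything) -> CORE-SW1
  56.0.0.0/6 (56.0.0.0 - 59.255.255.255) -> ACCESS1
  56.0.0.0/7 (56.0.0.0 - 57.255.255.255) -> BRANCH-B
  56.16.0.0/13 (56.16.0.0 - 56.23.255.255) -> BORDER2
More-specific entries that do NOT match:
  40.17.194.72/29 (40.17.194.72 - 40.17.194.79) does not contain 56.17.194.72
  56.16.194.64/28 (56.16.194.64 - 56.16.194.79) does not contain 56.17.194.72
  56.17.198.0/25 (56.17.198.0 - 56.17.198.127) does not contain 56.17.194.72
  56.17.195.0/24 (56.17.195.0 - 56.17.195.255) does not contain 56.17.194.72
  56.17.130.0/24 (56.17.130.0 - 56.17.130.255) does not contain 56.17.194.72
  56.17.198.0/23 (56.17.198.0 - 56.17.199.255) does not contain 56.17.194.72
  56.17.128.0/18 (56.17.128.0 - 56.17.191.255) does not contain 56.17.194.72
  56.17.64.0/18 (56.17.64.0 - 56.17.127.255) does not contain 56.17.194.72
  56.48.0.0/14 (56.48.0.0 - 56.51.255.255) does not contain 56.17.194.72
  56.20.0.0/14 (56.20.0.0 - 56.23.255.255) does not contain 56.17.194.72
Longest matching prefix is /13 -> next hop BORDER2.

BORDER2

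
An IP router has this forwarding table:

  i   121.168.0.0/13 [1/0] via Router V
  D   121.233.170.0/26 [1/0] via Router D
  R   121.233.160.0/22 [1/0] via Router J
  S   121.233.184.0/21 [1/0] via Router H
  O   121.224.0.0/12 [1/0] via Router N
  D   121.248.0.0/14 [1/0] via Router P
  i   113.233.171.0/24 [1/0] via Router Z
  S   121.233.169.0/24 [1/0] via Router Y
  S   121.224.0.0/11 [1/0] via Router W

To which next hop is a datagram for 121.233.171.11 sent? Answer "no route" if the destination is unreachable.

Router N

Routes whose prefix contains 121.233.171.11:
  121.224.0.0/11 (121.224.0.0 - 121.255.255.255) -> Router W
  121.224.0.0/12 (121.224.0.0 - 121.239.255.255) -> Router N
More-specific entries that do NOT match:
  121.233.170.0/26 (121.233.170.0 - 121.233.170.63) does not contain 121.233.171.11
  113.233.171.0/24 (113.233.171.0 - 113.233.171.255) does not contain 121.233.171.11
  121.233.169.0/24 (121.233.169.0 - 121.233.169.255) does not contain 121.233.171.11
  121.233.160.0/22 (121.233.160.0 - 121.233.163.255) does not contain 121.233.171.11
  121.233.184.0/21 (121.233.184.0 - 121.233.191.255) does not contain 121.233.171.11
  121.248.0.0/14 (121.248.0.0 - 121.251.255.255) does not contain 121.233.171.11
  121.168.0.0/13 (121.168.0.0 - 121.175.255.255) does not contain 121.233.171.11
Longest matching prefix is /12 -> next hop Router N.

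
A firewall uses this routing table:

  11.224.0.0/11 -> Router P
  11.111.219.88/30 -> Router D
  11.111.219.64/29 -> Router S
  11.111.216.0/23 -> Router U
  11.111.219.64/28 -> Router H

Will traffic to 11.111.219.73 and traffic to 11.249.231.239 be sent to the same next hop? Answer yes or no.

11.111.219.73: longest match 11.111.219.64/28 -> Router H
11.249.231.239: longest match 11.224.0.0/11 -> Router P

no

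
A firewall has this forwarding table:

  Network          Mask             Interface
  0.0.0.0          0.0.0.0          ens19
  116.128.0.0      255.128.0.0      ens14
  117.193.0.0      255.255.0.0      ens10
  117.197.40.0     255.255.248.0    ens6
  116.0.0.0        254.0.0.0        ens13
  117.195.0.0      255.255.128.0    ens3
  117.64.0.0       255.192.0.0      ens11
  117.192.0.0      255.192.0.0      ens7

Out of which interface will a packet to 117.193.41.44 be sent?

ens10

Routes whose prefix contains 117.193.41.44:
  0.0.0.0/0 (default, matches everything) -> ens19
  116.0.0.0/7 (116.0.0.0 - 117.255.255.255) -> ens13
  117.192.0.0/10 (117.192.0.0 - 117.255.255.255) -> ens7
  117.193.0.0/16 (117.193.0.0 - 117.193.255.255) -> ens10
More-specific entries that do NOT match:
  117.197.40.0/21 (117.197.40.0 - 117.197.47.255) does not contain 117.193.41.44
  117.195.0.0/17 (117.195.0.0 - 117.195.127.255) does not contain 117.193.41.44
Longest matching prefix is /16 -> interface ens10.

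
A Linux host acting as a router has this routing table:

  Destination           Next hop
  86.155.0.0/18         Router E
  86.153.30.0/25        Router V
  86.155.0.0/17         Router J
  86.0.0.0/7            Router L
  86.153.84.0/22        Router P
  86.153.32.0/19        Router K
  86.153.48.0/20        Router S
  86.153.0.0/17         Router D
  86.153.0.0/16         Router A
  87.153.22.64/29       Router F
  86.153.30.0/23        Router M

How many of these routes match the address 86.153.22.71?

Prefixes containing 86.153.22.71:
  86.0.0.0/7 (86.0.0.0 - 87.255.255.255)
  86.153.0.0/16 (86.153.0.0 - 86.153.255.255)
  86.153.0.0/17 (86.153.0.0 - 86.153.127.255)
Total matching entries: 3.

3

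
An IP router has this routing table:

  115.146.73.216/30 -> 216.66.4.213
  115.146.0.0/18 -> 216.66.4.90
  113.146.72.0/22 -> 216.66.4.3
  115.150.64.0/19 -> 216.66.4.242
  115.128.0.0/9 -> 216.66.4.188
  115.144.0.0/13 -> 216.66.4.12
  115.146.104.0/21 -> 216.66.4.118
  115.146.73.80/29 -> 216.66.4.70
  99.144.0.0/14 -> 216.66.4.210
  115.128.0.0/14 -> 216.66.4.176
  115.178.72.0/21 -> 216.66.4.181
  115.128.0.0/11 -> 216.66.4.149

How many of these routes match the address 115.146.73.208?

3

Prefixes containing 115.146.73.208:
  115.128.0.0/9 (115.128.0.0 - 115.255.255.255)
  115.128.0.0/11 (115.128.0.0 - 115.159.255.255)
  115.144.0.0/13 (115.144.0.0 - 115.151.255.255)
Total matching entries: 3.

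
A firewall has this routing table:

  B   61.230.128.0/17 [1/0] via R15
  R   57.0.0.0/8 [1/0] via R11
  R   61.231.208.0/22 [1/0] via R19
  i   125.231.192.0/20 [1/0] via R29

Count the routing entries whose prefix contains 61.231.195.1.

No listed prefix contains 61.231.195.1.
Total matching entries: 0.

0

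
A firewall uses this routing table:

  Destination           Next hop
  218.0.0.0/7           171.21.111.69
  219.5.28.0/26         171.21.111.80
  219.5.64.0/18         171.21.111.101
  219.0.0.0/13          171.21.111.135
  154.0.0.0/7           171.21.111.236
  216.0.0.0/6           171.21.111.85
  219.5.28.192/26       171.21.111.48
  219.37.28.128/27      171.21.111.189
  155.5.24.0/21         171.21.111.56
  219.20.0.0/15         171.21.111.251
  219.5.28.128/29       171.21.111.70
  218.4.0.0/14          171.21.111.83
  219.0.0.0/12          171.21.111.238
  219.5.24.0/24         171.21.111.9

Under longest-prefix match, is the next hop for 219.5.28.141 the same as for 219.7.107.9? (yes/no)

219.5.28.141: longest match 219.0.0.0/13 -> 171.21.111.135
219.7.107.9: longest match 219.0.0.0/13 -> 171.21.111.135

yes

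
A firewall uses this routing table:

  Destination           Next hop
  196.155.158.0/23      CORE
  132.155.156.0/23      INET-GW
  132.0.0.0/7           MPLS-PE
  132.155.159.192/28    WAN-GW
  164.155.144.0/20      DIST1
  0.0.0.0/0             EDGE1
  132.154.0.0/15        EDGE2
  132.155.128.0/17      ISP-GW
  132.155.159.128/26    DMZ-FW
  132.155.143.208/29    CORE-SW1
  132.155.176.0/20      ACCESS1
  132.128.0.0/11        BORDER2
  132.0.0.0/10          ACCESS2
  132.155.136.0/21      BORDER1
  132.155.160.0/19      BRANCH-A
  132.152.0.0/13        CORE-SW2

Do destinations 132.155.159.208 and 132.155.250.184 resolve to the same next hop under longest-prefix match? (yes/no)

132.155.159.208: longest match 132.155.128.0/17 -> ISP-GW
132.155.250.184: longest match 132.155.128.0/17 -> ISP-GW

yes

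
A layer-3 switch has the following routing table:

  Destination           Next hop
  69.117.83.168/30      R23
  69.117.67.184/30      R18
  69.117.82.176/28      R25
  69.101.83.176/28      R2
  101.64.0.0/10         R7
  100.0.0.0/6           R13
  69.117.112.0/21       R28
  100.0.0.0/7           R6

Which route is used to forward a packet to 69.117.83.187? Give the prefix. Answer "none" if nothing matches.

69.117.83.187 is outside every listed prefix and there is no default route.

none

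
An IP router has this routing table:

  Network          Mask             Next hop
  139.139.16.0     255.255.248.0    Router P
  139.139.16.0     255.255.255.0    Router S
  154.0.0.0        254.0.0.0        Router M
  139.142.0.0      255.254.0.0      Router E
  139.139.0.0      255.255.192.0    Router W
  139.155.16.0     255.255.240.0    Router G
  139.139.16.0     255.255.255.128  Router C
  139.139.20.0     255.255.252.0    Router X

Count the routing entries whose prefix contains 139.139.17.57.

2

Prefixes containing 139.139.17.57:
  139.139.0.0/18 (139.139.0.0 - 139.139.63.255)
  139.139.16.0/21 (139.139.16.0 - 139.139.23.255)
Total matching entries: 2.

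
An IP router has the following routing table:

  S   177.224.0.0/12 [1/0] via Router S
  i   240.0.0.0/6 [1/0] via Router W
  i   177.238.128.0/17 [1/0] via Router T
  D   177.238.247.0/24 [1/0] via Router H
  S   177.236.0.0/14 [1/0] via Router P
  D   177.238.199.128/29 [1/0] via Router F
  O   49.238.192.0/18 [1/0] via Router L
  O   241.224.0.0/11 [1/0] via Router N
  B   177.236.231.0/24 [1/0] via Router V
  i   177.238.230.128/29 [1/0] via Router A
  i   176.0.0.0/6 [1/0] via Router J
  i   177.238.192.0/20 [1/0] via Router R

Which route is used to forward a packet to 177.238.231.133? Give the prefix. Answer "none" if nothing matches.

Entries matching 177.238.231.133:
  176.0.0.0/6 (176.0.0.0 - 179.255.255.255)
  177.224.0.0/12 (177.224.0.0 - 177.239.255.255)
  177.236.0.0/14 (177.236.0.0 - 177.239.255.255)
  177.238.128.0/17 (177.238.128.0 - 177.238.255.255)
Most specific is 177.238.128.0/17.

177.238.128.0/17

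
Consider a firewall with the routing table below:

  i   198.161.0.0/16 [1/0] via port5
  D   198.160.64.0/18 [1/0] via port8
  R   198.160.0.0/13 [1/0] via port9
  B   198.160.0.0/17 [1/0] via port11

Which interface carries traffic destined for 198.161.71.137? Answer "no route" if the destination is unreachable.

Routes whose prefix contains 198.161.71.137:
  198.160.0.0/13 (198.160.0.0 - 198.167.255.255) -> port9
  198.161.0.0/16 (198.161.0.0 - 198.161.255.255) -> port5
More-specific entries that do NOT match:
  198.160.64.0/18 (198.160.64.0 - 198.160.127.255) does not contain 198.161.71.137
  198.160.0.0/17 (198.160.0.0 - 198.160.127.255) does not contain 198.161.71.137
Longest matching prefix is /16 -> interface port5.

port5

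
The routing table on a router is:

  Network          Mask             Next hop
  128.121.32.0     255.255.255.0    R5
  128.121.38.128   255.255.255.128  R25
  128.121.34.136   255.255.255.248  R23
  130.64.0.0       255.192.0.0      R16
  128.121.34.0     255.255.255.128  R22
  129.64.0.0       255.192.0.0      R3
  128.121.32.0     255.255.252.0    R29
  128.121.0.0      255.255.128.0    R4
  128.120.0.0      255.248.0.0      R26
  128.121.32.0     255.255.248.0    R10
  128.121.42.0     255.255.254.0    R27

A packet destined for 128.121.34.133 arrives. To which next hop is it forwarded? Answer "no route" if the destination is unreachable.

Routes whose prefix contains 128.121.34.133:
  128.120.0.0/13 (128.120.0.0 - 128.127.255.255) -> R26
  128.121.0.0/17 (128.121.0.0 - 128.121.127.255) -> R4
  128.121.32.0/21 (128.121.32.0 - 128.121.39.255) -> R10
  128.121.32.0/22 (128.121.32.0 - 128.121.35.255) -> R29
More-specific entries that do NOT match:
  128.121.34.136/29 (128.121.34.136 - 128.121.34.143) does not contain 128.121.34.133
  128.121.38.128/25 (128.121.38.128 - 128.121.38.255) does not contain 128.121.34.133
  128.121.34.0/25 (128.121.34.0 - 128.121.34.127) does not contain 128.121.34.133
  128.121.32.0/24 (128.121.32.0 - 128.121.32.255) does not contain 128.121.34.133
  128.121.42.0/23 (128.121.42.0 - 128.121.43.255) does not contain 128.121.34.133
Longest matching prefix is /22 -> next hop R29.

R29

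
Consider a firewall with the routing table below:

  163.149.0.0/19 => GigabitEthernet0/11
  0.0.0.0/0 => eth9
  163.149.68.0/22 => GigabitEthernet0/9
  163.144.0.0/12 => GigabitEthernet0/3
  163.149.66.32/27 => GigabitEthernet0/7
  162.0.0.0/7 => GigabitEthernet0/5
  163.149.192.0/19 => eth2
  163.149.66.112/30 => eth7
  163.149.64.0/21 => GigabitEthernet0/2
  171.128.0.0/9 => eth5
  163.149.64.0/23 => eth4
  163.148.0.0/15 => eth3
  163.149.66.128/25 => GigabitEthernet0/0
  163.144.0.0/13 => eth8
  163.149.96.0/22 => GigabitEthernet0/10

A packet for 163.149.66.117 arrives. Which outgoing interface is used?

Routes whose prefix contains 163.149.66.117:
  0.0.0.0/0 (default, matches everything) -> eth9
  162.0.0.0/7 (162.0.0.0 - 163.255.255.255) -> GigabitEthernet0/5
  163.144.0.0/12 (163.144.0.0 - 163.159.255.255) -> GigabitEthernet0/3
  163.144.0.0/13 (163.144.0.0 - 163.151.255.255) -> eth8
  163.148.0.0/15 (163.148.0.0 - 163.149.255.255) -> eth3
  163.149.64.0/21 (163.149.64.0 - 163.149.71.255) -> GigabitEthernet0/2
More-specific entries that do NOT match:
  163.149.66.112/30 (163.149.66.112 - 163.149.66.115) does not contain 163.149.66.117
  163.149.66.32/27 (163.149.66.32 - 163.149.66.63) does not contain 163.149.66.117
  163.149.66.128/25 (163.149.66.128 - 163.149.66.255) does not contain 163.149.66.117
  163.149.64.0/23 (163.149.64.0 - 163.149.65.255) does not contain 163.149.66.117
  163.149.68.0/22 (163.149.68.0 - 163.149.71.255) does not contain 163.149.66.117
  163.149.96.0/22 (163.149.96.0 - 163.149.99.255) does not contain 163.149.66.117
Longest matching prefix is /21 -> interface GigabitEthernet0/2.

GigabitEthernet0/2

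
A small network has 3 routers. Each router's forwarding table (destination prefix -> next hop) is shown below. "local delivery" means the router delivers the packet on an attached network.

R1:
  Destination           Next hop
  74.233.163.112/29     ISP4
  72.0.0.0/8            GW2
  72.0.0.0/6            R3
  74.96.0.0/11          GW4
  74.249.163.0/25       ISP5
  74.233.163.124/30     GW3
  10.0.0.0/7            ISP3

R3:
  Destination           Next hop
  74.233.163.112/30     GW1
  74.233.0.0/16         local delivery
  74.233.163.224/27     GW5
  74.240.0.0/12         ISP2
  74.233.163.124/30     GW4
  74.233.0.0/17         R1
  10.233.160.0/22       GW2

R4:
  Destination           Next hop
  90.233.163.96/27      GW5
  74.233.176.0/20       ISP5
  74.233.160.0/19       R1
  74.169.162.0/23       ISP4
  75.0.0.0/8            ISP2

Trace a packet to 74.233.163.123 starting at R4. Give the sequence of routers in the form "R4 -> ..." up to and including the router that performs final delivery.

R4 -> R1 -> R3

At R4: longest match for 74.233.163.123 is 74.233.160.0/19 -> R1
At R1: longest match for 74.233.163.123 is 72.0.0.0/6 -> R3
At R3: longest match for 74.233.163.123 is 74.233.0.0/16 -> local delivery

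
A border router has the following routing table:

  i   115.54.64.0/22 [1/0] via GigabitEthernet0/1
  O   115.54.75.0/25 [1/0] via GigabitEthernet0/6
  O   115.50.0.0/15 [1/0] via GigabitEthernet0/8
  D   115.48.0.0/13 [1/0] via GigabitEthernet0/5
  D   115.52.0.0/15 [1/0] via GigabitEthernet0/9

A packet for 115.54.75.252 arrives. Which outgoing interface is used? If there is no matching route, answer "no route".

GigabitEthernet0/5

Routes whose prefix contains 115.54.75.252:
  115.48.0.0/13 (115.48.0.0 - 115.55.255.255) -> GigabitEthernet0/5
More-specific entries that do NOT match:
  115.54.75.0/25 (115.54.75.0 - 115.54.75.127) does not contain 115.54.75.252
  115.54.64.0/22 (115.54.64.0 - 115.54.67.255) does not contain 115.54.75.252
  115.50.0.0/15 (115.50.0.0 - 115.51.255.255) does not contain 115.54.75.252
  115.52.0.0/15 (115.52.0.0 - 115.53.255.255) does not contain 115.54.75.252
Longest matching prefix is /13 -> interface GigabitEthernet0/5.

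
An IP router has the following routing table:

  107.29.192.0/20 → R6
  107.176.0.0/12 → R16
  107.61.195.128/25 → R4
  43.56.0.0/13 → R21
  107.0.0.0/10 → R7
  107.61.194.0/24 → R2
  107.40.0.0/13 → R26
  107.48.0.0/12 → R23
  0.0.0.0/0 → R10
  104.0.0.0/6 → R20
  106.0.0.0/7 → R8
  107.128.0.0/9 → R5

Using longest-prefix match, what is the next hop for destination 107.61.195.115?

Routes whose prefix contains 107.61.195.115:
  0.0.0.0/0 (default, matches everything) -> R10
  104.0.0.0/6 (104.0.0.0 - 107.255.255.255) -> R20
  106.0.0.0/7 (106.0.0.0 - 107.255.255.255) -> R8
  107.0.0.0/10 (107.0.0.0 - 107.63.255.255) -> R7
  107.48.0.0/12 (107.48.0.0 - 107.63.255.255) -> R23
More-specific entries that do NOT match:
  107.61.195.128/25 (107.61.195.128 - 107.61.195.255) does not contain 107.61.195.115
  107.61.194.0/24 (107.61.194.0 - 107.61.194.255) does not contain 107.61.195.115
  107.29.192.0/20 (107.29.192.0 - 107.29.207.255) does not contain 107.61.195.115
  43.56.0.0/13 (43.56.0.0 - 43.63.255.255) does not contain 107.61.195.115
  107.40.0.0/13 (107.40.0.0 - 107.47.255.255) does not contain 107.61.195.115
Longest matching prefix is /12 -> next hop R23.

R23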